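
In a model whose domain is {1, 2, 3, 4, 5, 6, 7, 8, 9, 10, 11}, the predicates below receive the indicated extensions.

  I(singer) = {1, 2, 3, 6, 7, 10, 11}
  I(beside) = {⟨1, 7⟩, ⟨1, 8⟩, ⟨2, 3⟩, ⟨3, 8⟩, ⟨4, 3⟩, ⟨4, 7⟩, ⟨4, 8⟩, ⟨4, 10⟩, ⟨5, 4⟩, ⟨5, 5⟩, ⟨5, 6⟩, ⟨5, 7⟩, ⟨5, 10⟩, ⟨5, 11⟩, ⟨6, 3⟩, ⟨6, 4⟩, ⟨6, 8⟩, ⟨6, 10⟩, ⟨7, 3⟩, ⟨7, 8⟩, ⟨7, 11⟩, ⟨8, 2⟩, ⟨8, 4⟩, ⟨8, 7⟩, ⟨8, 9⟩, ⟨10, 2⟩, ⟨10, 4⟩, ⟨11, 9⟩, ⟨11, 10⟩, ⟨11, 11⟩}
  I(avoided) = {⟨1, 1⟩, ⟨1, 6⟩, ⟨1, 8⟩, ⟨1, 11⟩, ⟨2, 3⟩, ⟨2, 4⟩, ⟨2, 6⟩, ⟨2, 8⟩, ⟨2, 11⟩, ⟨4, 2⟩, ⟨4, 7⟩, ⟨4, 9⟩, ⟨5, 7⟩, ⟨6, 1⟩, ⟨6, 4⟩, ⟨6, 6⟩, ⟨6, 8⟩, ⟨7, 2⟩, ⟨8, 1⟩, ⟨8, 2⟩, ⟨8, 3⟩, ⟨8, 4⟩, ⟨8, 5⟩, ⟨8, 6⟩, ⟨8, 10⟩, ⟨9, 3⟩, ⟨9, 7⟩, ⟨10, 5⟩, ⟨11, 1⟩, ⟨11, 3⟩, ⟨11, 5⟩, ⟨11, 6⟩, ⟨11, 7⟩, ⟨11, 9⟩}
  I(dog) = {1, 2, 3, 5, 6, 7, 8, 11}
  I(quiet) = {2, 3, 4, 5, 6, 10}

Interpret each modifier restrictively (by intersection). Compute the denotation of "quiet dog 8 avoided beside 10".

{5, 6}

⟦8 avoided⟧ = {x : ⟨8, x⟩ ∈ ⟦avoided⟧} = {1, 2, 3, 4, 5, 6, 10}
⟦beside 10⟧ = {x : ⟨x, 10⟩ ∈ ⟦beside⟧} = {4, 5, 6, 11}
⟦dog⟧ = {1, 2, 3, 5, 6, 7, 8, 11}
… ∩ ⟦8 avoided⟧ = {1, 2, 3, 5, 6, 7, 8, 11} ∩ {1, 2, 3, 4, 5, 6, 10} = {1, 2, 3, 5, 6}
… ∩ ⟦beside 10⟧ = {1, 2, 3, 5, 6} ∩ {4, 5, 6, 11} = {5, 6}
… ∩ ⟦quiet⟧ = {5, 6} ∩ {2, 3, 4, 5, 6, 10} = {5, 6}
So ⟦quiet dog 8 avoided beside 10⟧ = {5, 6}.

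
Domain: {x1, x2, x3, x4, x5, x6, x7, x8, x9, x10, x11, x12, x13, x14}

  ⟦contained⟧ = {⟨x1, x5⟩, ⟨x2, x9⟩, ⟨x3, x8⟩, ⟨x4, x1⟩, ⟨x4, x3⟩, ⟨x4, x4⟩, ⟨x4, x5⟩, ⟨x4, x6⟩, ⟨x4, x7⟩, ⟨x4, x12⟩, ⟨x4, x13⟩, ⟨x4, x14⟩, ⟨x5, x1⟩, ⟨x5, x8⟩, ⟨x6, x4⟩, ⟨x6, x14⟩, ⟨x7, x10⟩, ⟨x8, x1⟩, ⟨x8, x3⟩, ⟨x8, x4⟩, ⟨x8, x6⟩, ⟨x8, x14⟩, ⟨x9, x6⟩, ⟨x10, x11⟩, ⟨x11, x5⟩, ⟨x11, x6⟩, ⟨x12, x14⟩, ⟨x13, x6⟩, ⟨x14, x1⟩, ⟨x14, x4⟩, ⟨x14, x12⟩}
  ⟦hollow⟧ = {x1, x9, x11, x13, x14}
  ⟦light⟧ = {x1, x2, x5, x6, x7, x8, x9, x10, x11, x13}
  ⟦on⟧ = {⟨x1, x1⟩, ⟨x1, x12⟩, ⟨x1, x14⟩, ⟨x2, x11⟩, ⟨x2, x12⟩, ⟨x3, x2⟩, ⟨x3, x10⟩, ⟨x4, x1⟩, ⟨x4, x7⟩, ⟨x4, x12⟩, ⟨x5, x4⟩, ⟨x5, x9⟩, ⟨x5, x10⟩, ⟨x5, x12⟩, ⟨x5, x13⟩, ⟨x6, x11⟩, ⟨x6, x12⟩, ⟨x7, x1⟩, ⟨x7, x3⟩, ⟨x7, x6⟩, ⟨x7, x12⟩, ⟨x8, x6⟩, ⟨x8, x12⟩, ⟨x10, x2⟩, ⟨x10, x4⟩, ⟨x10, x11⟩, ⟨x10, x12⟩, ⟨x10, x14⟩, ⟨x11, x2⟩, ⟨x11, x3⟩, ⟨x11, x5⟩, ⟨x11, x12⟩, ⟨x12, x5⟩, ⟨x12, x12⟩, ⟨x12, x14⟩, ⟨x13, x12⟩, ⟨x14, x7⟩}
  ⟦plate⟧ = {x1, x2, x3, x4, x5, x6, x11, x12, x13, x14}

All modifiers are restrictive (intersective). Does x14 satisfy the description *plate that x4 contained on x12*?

⟦that x4 contained⟧ = {x : ⟨x4, x⟩ ∈ ⟦contained⟧} = {x1, x3, x4, x5, x6, x7, x12, x13, x14}
⟦on x12⟧ = {x : ⟨x, x12⟩ ∈ ⟦on⟧} = {x1, x2, x4, x5, x6, x7, x8, x10, x11, x12, x13}
⟦plate⟧ = {x1, x2, x3, x4, x5, x6, x11, x12, x13, x14}
… ∩ ⟦that x4 contained⟧ = {x1, x2, x3, x4, x5, x6, x11, x12, x13, x14} ∩ {x1, x3, x4, x5, x6, x7, x12, x13, x14} = {x1, x3, x4, x5, x6, x12, x13, x14}
… ∩ ⟦on x12⟧ = {x1, x3, x4, x5, x6, x12, x13, x14} ∩ {x1, x2, x4, x5, x6, x7, x8, x10, x11, x12, x13} = {x1, x4, x5, x6, x12, x13}
⟦plate that x4 contained on x12⟧ = {x1, x4, x5, x6, x12, x13}; x14 ∉ this set.

no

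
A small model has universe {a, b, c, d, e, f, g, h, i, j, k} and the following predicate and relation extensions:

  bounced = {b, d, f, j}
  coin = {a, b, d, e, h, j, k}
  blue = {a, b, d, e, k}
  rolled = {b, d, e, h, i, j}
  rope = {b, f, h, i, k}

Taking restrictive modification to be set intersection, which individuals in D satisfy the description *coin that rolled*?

{b, d, e, h, j}

⟦that rolled⟧ = ⟦rolled⟧ = {b, d, e, h, i, j}
⟦coin⟧ = {a, b, d, e, h, j, k}
… ∩ ⟦that rolled⟧ = {a, b, d, e, h, j, k} ∩ {b, d, e, h, i, j} = {b, d, e, h, j}
So ⟦coin that rolled⟧ = {b, d, e, h, j}.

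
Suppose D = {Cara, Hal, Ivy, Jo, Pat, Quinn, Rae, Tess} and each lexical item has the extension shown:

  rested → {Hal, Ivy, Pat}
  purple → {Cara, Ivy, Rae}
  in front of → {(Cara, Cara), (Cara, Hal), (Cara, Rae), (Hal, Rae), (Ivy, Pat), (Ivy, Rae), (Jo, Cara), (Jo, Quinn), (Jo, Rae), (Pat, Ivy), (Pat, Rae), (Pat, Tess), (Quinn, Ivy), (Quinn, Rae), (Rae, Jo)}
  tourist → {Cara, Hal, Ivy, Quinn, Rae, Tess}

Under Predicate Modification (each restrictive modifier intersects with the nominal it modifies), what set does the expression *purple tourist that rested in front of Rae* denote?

{Ivy}

⟦that rested⟧ = ⟦rested⟧ = {Hal, Ivy, Pat}
⟦in front of Rae⟧ = {x : ⟨x, Rae⟩ ∈ ⟦in front of⟧} = {Cara, Hal, Ivy, Jo, Pat, Quinn}
⟦tourist⟧ = {Cara, Hal, Ivy, Quinn, Rae, Tess}
… ∩ ⟦that rested⟧ = {Cara, Hal, Ivy, Quinn, Rae, Tess} ∩ {Hal, Ivy, Pat} = {Hal, Ivy}
… ∩ ⟦in front of Rae⟧ = {Hal, Ivy} ∩ {Cara, Hal, Ivy, Jo, Pat, Quinn} = {Hal, Ivy}
… ∩ ⟦purple⟧ = {Hal, Ivy} ∩ {Cara, Ivy, Rae} = {Ivy}
So ⟦purple tourist that rested in front of Rae⟧ = {Ivy}.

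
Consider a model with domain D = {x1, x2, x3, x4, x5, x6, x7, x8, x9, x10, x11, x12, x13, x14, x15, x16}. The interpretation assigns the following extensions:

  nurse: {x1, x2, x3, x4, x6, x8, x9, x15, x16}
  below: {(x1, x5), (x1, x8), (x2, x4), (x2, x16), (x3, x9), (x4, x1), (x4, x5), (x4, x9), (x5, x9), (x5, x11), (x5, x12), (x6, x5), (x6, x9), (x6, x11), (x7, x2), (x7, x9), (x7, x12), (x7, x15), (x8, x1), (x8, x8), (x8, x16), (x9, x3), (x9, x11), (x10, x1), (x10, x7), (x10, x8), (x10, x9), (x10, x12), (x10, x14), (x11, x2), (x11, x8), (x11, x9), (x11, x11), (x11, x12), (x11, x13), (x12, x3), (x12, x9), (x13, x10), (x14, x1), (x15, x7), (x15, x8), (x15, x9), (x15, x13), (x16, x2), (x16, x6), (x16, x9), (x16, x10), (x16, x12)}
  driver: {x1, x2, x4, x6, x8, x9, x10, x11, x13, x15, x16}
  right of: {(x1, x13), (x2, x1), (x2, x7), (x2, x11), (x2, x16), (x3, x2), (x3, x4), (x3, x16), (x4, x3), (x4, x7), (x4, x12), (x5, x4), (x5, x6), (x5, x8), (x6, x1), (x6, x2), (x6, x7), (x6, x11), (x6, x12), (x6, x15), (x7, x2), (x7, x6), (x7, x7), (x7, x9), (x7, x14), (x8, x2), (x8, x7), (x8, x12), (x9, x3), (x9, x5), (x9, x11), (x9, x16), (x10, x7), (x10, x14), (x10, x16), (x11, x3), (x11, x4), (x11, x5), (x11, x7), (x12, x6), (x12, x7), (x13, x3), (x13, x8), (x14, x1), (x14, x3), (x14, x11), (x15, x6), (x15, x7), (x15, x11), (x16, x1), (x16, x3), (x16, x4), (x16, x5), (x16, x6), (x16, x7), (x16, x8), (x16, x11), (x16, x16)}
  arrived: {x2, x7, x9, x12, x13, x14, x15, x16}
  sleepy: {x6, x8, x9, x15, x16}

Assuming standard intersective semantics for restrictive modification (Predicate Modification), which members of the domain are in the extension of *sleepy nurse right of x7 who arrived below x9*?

⟦right of x7⟧ = {x : ⟨x, x7⟩ ∈ ⟦right of⟧} = {x2, x4, x6, x7, x8, x10, x11, x12, x15, x16}
⟦who arrived⟧ = ⟦arrived⟧ = {x2, x7, x9, x12, x13, x14, x15, x16}
⟦below x9⟧ = {x : ⟨x, x9⟩ ∈ ⟦below⟧} = {x3, x4, x5, x6, x7, x10, x11, x12, x15, x16}
⟦nurse⟧ = {x1, x2, x3, x4, x6, x8, x9, x15, x16}
… ∩ ⟦right of x7⟧ = {x1, x2, x3, x4, x6, x8, x9, x15, x16} ∩ {x2, x4, x6, x7, x8, x10, x11, x12, x15, x16} = {x2, x4, x6, x8, x15, x16}
… ∩ ⟦who arrived⟧ = {x2, x4, x6, x8, x15, x16} ∩ {x2, x7, x9, x12, x13, x14, x15, x16} = {x2, x15, x16}
… ∩ ⟦below x9⟧ = {x2, x15, x16} ∩ {x3, x4, x5, x6, x7, x10, x11, x12, x15, x16} = {x15, x16}
… ∩ ⟦sleepy⟧ = {x15, x16} ∩ {x6, x8, x9, x15, x16} = {x15, x16}
So ⟦sleepy nurse right of x7 who arrived below x9⟧ = {x15, x16}.

{x15, x16}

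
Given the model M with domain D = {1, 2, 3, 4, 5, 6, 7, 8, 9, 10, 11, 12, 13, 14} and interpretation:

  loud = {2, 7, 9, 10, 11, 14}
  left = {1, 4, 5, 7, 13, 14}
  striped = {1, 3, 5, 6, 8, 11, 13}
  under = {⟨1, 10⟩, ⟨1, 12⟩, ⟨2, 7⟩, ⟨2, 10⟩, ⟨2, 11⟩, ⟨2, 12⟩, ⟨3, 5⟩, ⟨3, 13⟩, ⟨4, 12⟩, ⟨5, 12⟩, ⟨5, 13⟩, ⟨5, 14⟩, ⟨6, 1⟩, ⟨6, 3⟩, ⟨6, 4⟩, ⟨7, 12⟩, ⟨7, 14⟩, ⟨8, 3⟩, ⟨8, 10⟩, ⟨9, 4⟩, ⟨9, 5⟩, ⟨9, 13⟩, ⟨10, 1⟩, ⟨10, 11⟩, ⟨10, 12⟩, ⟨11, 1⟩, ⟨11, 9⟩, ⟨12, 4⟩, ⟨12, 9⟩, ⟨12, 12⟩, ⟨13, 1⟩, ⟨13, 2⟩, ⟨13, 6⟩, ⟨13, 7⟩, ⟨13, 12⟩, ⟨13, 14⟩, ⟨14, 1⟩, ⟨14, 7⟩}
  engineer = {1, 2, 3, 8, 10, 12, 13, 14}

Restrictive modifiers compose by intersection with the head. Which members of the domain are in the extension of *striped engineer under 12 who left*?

{1, 13}

⟦under 12⟧ = {x : ⟨x, 12⟩ ∈ ⟦under⟧} = {1, 2, 4, 5, 7, 10, 12, 13}
⟦who left⟧ = ⟦left⟧ = {1, 4, 5, 7, 13, 14}
⟦engineer⟧ = {1, 2, 3, 8, 10, 12, 13, 14}
… ∩ ⟦under 12⟧ = {1, 2, 3, 8, 10, 12, 13, 14} ∩ {1, 2, 4, 5, 7, 10, 12, 13} = {1, 2, 10, 12, 13}
… ∩ ⟦who left⟧ = {1, 2, 10, 12, 13} ∩ {1, 4, 5, 7, 13, 14} = {1, 13}
… ∩ ⟦striped⟧ = {1, 13} ∩ {1, 3, 5, 6, 8, 11, 13} = {1, 13}
So ⟦striped engineer under 12 who left⟧ = {1, 13}.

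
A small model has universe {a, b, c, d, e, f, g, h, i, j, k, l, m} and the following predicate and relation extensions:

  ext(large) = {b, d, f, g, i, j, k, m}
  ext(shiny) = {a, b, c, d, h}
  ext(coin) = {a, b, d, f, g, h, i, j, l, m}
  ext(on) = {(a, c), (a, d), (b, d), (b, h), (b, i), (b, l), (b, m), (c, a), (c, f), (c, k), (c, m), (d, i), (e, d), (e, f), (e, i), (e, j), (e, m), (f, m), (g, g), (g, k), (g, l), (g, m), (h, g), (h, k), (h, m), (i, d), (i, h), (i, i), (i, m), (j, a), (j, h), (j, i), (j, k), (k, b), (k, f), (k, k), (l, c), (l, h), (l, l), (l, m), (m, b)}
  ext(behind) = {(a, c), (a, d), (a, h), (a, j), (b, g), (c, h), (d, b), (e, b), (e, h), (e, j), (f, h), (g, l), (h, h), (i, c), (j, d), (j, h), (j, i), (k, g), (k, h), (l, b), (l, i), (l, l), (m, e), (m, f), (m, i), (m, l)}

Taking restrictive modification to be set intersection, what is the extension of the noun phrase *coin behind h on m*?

{f, h}

⟦behind h⟧ = {x : ⟨x, h⟩ ∈ ⟦behind⟧} = {a, c, e, f, h, j, k}
⟦on m⟧ = {x : ⟨x, m⟩ ∈ ⟦on⟧} = {b, c, e, f, g, h, i, l}
⟦coin⟧ = {a, b, d, f, g, h, i, j, l, m}
… ∩ ⟦behind h⟧ = {a, b, d, f, g, h, i, j, l, m} ∩ {a, c, e, f, h, j, k} = {a, f, h, j}
… ∩ ⟦on m⟧ = {a, f, h, j} ∩ {b, c, e, f, g, h, i, l} = {f, h}
So ⟦coin behind h on m⟧ = {f, h}.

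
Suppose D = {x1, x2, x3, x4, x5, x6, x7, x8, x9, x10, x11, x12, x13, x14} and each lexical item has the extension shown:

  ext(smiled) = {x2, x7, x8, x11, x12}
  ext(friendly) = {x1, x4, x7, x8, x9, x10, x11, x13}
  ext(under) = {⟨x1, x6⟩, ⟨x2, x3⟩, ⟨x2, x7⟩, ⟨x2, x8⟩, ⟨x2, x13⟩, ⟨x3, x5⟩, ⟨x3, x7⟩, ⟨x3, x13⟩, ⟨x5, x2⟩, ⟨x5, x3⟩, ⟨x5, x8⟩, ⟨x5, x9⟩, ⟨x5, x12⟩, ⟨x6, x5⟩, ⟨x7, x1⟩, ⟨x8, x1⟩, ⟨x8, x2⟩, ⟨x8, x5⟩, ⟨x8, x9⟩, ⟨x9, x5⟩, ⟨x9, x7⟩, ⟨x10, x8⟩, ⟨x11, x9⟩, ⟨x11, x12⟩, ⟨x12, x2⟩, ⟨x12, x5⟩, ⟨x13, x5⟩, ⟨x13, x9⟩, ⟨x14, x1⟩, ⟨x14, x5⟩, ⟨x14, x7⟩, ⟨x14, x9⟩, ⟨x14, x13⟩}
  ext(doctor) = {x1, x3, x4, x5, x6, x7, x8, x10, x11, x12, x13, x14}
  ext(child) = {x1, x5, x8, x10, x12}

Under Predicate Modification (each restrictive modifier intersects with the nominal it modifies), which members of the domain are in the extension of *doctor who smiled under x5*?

⟦who smiled⟧ = ⟦smiled⟧ = {x2, x7, x8, x11, x12}
⟦under x5⟧ = {x : ⟨x, x5⟩ ∈ ⟦under⟧} = {x3, x6, x8, x9, x12, x13, x14}
⟦doctor⟧ = {x1, x3, x4, x5, x6, x7, x8, x10, x11, x12, x13, x14}
… ∩ ⟦who smiled⟧ = {x1, x3, x4, x5, x6, x7, x8, x10, x11, x12, x13, x14} ∩ {x2, x7, x8, x11, x12} = {x7, x8, x11, x12}
… ∩ ⟦under x5⟧ = {x7, x8, x11, x12} ∩ {x3, x6, x8, x9, x12, x13, x14} = {x8, x12}
So ⟦doctor who smiled under x5⟧ = {x8, x12}.

{x8, x12}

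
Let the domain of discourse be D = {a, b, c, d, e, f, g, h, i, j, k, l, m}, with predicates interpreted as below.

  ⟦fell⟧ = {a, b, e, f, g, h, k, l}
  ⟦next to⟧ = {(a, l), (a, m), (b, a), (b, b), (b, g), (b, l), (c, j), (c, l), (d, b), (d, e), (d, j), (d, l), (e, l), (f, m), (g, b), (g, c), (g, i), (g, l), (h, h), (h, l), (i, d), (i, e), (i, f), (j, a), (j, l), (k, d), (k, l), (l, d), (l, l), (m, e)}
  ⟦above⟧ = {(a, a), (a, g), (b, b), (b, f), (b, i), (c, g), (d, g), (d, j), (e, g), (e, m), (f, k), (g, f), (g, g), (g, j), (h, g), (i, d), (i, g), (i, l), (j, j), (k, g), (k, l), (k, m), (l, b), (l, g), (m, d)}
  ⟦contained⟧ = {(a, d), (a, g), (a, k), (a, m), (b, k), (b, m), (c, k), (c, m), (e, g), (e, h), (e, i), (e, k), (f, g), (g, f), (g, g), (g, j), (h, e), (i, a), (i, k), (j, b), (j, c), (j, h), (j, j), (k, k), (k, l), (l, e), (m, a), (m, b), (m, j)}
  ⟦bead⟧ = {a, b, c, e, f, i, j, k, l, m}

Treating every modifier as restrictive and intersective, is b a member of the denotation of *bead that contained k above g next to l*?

no

⟦that contained k⟧ = {x : ⟨x, k⟩ ∈ ⟦contained⟧} = {a, b, c, e, i, k}
⟦above g⟧ = {x : ⟨x, g⟩ ∈ ⟦above⟧} = {a, c, d, e, g, h, i, k, l}
⟦next to l⟧ = {x : ⟨x, l⟩ ∈ ⟦next to⟧} = {a, b, c, d, e, g, h, j, k, l}
⟦bead⟧ = {a, b, c, e, f, i, j, k, l, m}
… ∩ ⟦that contained k⟧ = {a, b, c, e, f, i, j, k, l, m} ∩ {a, b, c, e, i, k} = {a, b, c, e, i, k}
… ∩ ⟦above g⟧ = {a, b, c, e, i, k} ∩ {a, c, d, e, g, h, i, k, l} = {a, c, e, i, k}
… ∩ ⟦next to l⟧ = {a, c, e, i, k} ∩ {a, b, c, d, e, g, h, j, k, l} = {a, c, e, k}
⟦bead that contained k above g next to l⟧ = {a, c, e, k}; b ∉ this set.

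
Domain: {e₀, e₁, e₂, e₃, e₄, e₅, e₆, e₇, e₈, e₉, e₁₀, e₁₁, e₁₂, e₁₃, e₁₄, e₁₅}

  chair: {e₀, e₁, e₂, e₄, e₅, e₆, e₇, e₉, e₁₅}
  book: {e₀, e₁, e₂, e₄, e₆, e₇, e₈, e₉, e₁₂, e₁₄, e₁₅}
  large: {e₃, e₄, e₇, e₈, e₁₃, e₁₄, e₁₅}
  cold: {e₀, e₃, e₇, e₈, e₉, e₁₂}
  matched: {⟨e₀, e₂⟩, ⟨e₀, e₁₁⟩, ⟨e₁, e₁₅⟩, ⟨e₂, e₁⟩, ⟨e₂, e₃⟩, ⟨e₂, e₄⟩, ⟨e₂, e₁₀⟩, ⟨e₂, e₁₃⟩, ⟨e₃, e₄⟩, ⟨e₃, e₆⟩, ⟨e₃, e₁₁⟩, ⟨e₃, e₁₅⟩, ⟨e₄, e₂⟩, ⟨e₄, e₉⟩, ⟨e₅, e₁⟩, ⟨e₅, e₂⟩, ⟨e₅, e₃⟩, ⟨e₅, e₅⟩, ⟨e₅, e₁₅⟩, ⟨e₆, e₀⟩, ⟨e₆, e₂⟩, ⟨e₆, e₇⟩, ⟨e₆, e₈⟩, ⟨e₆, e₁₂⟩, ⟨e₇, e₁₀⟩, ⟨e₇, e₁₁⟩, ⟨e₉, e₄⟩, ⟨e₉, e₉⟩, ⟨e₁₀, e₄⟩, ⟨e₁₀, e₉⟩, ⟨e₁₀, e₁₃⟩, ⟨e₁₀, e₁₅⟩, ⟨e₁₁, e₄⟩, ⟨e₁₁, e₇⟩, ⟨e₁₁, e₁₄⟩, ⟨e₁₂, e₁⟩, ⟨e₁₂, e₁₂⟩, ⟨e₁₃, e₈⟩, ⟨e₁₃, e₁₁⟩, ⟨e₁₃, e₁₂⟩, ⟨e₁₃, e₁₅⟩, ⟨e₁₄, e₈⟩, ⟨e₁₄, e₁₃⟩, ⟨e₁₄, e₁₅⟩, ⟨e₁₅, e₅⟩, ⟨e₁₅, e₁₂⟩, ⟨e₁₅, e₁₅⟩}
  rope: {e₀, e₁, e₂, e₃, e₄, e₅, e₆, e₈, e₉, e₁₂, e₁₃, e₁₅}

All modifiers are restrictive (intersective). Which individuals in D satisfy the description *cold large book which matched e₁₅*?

{}

⟦which matched e₁₅⟧ = {x : ⟨x, e₁₅⟩ ∈ ⟦matched⟧} = {e₁, e₃, e₅, e₁₀, e₁₃, e₁₄, e₁₅}
⟦book⟧ = {e₀, e₁, e₂, e₄, e₆, e₇, e₈, e₉, e₁₂, e₁₄, e₁₅}
… ∩ ⟦which matched e₁₅⟧ = {e₀, e₁, e₂, e₄, e₆, e₇, e₈, e₉, e₁₂, e₁₄, e₁₅} ∩ {e₁, e₃, e₅, e₁₀, e₁₃, e₁₄, e₁₅} = {e₁, e₁₄, e₁₅}
… ∩ ⟦cold⟧ = {e₁, e₁₄, e₁₅} ∩ {e₀, e₃, e₇, e₈, e₉, e₁₂} = ∅
… ∩ ⟦large⟧ = ∅ ∩ {e₃, e₄, e₇, e₈, e₁₃, e₁₄, e₁₅} = ∅
So ⟦cold large book which matched e₁₅⟧ = {}.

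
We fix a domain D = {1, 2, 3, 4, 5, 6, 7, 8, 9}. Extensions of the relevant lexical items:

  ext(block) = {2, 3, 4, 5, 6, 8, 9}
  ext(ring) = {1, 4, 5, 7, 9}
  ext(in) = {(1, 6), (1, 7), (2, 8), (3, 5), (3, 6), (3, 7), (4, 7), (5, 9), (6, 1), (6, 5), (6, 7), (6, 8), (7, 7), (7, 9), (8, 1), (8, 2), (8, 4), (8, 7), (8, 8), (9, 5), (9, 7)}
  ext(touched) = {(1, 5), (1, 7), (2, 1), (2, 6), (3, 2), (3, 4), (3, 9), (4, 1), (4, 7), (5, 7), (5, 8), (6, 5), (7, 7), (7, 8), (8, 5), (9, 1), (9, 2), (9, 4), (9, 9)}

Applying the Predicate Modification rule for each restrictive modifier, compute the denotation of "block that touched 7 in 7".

⟦that touched 7⟧ = {x : ⟨x, 7⟩ ∈ ⟦touched⟧} = {1, 4, 5, 7}
⟦in 7⟧ = {x : ⟨x, 7⟩ ∈ ⟦in⟧} = {1, 3, 4, 6, 7, 8, 9}
⟦block⟧ = {2, 3, 4, 5, 6, 8, 9}
… ∩ ⟦that touched 7⟧ = {2, 3, 4, 5, 6, 8, 9} ∩ {1, 4, 5, 7} = {4, 5}
… ∩ ⟦in 7⟧ = {4, 5} ∩ {1, 3, 4, 6, 7, 8, 9} = {4}
So ⟦block that touched 7 in 7⟧ = {4}.

{4}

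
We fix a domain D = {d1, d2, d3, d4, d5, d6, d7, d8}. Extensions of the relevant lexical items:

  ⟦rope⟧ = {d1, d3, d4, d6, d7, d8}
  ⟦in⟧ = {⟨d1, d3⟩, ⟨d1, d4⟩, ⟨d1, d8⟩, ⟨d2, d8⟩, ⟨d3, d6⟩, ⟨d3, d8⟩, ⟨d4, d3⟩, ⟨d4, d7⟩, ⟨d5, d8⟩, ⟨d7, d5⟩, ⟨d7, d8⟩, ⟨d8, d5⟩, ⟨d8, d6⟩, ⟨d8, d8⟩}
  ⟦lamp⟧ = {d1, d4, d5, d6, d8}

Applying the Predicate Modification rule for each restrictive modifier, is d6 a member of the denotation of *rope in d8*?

⟦in d8⟧ = {x : ⟨x, d8⟩ ∈ ⟦in⟧} = {d1, d2, d3, d5, d7, d8}
⟦rope⟧ = {d1, d3, d4, d6, d7, d8}
… ∩ ⟦in d8⟧ = {d1, d3, d4, d6, d7, d8} ∩ {d1, d2, d3, d5, d7, d8} = {d1, d3, d7, d8}
⟦rope in d8⟧ = {d1, d3, d7, d8}; d6 ∉ this set.

no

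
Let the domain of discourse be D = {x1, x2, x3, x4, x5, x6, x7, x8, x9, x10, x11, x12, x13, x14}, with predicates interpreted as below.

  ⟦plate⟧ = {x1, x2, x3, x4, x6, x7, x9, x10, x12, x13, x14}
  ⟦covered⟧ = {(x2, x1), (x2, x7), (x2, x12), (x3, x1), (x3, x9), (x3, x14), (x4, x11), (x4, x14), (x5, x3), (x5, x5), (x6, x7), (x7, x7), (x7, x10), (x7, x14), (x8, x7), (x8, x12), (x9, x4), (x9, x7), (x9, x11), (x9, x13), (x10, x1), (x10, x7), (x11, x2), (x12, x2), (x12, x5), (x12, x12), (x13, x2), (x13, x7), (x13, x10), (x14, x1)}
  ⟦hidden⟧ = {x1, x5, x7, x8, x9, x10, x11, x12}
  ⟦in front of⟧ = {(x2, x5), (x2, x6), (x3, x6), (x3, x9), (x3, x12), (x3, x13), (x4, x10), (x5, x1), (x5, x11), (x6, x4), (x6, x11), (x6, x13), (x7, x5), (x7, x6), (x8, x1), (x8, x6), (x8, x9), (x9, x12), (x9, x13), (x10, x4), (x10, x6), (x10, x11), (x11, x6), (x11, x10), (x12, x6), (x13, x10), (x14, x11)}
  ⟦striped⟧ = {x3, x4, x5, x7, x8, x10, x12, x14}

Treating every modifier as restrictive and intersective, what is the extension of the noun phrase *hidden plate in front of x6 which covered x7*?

{x7, x10}

⟦in front of x6⟧ = {x : ⟨x, x6⟩ ∈ ⟦in front of⟧} = {x2, x3, x7, x8, x10, x11, x12}
⟦which covered x7⟧ = {x : ⟨x, x7⟩ ∈ ⟦covered⟧} = {x2, x6, x7, x8, x9, x10, x13}
⟦plate⟧ = {x1, x2, x3, x4, x6, x7, x9, x10, x12, x13, x14}
… ∩ ⟦in front of x6⟧ = {x1, x2, x3, x4, x6, x7, x9, x10, x12, x13, x14} ∩ {x2, x3, x7, x8, x10, x11, x12} = {x2, x3, x7, x10, x12}
… ∩ ⟦which covered x7⟧ = {x2, x3, x7, x10, x12} ∩ {x2, x6, x7, x8, x9, x10, x13} = {x2, x7, x10}
… ∩ ⟦hidden⟧ = {x2, x7, x10} ∩ {x1, x5, x7, x8, x9, x10, x11, x12} = {x7, x10}
So ⟦hidden plate in front of x6 which covered x7⟧ = {x7, x10}.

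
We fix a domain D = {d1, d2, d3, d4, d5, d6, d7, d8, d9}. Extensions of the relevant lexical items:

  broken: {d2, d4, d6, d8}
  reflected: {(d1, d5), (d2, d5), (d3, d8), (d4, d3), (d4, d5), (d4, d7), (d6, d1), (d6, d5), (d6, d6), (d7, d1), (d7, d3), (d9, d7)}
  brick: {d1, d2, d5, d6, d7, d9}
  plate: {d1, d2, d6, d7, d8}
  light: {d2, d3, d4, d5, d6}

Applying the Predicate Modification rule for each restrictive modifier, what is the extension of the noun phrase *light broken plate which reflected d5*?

⟦which reflected d5⟧ = {x : ⟨x, d5⟩ ∈ ⟦reflected⟧} = {d1, d2, d4, d6}
⟦plate⟧ = {d1, d2, d6, d7, d8}
… ∩ ⟦which reflected d5⟧ = {d1, d2, d6, d7, d8} ∩ {d1, d2, d4, d6} = {d1, d2, d6}
… ∩ ⟦light⟧ = {d1, d2, d6} ∩ {d2, d3, d4, d5, d6} = {d2, d6}
… ∩ ⟦broken⟧ = {d2, d6} ∩ {d2, d4, d6, d8} = {d2, d6}
So ⟦light broken plate which reflected d5⟧ = {d2, d6}.

{d2, d6}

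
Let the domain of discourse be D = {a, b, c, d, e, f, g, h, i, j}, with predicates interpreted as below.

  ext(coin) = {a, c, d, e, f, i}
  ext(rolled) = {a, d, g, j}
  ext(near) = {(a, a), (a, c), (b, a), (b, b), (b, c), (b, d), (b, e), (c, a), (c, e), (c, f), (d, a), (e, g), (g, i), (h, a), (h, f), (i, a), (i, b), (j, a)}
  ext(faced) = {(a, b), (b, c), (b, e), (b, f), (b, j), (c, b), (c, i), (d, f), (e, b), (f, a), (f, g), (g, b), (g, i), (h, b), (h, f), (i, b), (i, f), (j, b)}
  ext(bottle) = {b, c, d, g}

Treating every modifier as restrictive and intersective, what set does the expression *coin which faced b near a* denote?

{a, c, i}

⟦which faced b⟧ = {x : ⟨x, b⟩ ∈ ⟦faced⟧} = {a, c, e, g, h, i, j}
⟦near a⟧ = {x : ⟨x, a⟩ ∈ ⟦near⟧} = {a, b, c, d, h, i, j}
⟦coin⟧ = {a, c, d, e, f, i}
… ∩ ⟦which faced b⟧ = {a, c, d, e, f, i} ∩ {a, c, e, g, h, i, j} = {a, c, e, i}
… ∩ ⟦near a⟧ = {a, c, e, i} ∩ {a, b, c, d, h, i, j} = {a, c, i}
So ⟦coin which faced b near a⟧ = {a, c, i}.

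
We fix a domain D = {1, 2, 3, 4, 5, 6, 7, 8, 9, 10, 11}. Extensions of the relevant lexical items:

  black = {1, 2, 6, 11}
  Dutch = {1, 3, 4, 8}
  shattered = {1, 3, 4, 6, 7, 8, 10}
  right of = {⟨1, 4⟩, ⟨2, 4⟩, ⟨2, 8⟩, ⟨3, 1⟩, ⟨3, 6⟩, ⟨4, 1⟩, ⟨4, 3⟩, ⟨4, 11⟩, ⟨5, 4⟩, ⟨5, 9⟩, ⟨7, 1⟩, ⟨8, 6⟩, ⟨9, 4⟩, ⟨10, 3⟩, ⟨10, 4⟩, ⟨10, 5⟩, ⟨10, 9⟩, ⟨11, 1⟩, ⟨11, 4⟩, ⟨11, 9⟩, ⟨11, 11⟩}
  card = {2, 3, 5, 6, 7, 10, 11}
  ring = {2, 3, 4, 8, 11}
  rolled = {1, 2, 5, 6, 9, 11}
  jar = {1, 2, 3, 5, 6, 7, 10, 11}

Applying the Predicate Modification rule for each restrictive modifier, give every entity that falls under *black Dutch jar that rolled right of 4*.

⟦that rolled⟧ = ⟦rolled⟧ = {1, 2, 5, 6, 9, 11}
⟦right of 4⟧ = {x : ⟨x, 4⟩ ∈ ⟦right of⟧} = {1, 2, 5, 9, 10, 11}
⟦jar⟧ = {1, 2, 3, 5, 6, 7, 10, 11}
… ∩ ⟦that rolled⟧ = {1, 2, 3, 5, 6, 7, 10, 11} ∩ {1, 2, 5, 6, 9, 11} = {1, 2, 5, 6, 11}
… ∩ ⟦right of 4⟧ = {1, 2, 5, 6, 11} ∩ {1, 2, 5, 9, 10, 11} = {1, 2, 5, 11}
… ∩ ⟦black⟧ = {1, 2, 5, 11} ∩ {1, 2, 6, 11} = {1, 2, 11}
… ∩ ⟦Dutch⟧ = {1, 2, 11} ∩ {1, 3, 4, 8} = {1}
So ⟦black Dutch jar that rolled right of 4⟧ = {1}.

{1}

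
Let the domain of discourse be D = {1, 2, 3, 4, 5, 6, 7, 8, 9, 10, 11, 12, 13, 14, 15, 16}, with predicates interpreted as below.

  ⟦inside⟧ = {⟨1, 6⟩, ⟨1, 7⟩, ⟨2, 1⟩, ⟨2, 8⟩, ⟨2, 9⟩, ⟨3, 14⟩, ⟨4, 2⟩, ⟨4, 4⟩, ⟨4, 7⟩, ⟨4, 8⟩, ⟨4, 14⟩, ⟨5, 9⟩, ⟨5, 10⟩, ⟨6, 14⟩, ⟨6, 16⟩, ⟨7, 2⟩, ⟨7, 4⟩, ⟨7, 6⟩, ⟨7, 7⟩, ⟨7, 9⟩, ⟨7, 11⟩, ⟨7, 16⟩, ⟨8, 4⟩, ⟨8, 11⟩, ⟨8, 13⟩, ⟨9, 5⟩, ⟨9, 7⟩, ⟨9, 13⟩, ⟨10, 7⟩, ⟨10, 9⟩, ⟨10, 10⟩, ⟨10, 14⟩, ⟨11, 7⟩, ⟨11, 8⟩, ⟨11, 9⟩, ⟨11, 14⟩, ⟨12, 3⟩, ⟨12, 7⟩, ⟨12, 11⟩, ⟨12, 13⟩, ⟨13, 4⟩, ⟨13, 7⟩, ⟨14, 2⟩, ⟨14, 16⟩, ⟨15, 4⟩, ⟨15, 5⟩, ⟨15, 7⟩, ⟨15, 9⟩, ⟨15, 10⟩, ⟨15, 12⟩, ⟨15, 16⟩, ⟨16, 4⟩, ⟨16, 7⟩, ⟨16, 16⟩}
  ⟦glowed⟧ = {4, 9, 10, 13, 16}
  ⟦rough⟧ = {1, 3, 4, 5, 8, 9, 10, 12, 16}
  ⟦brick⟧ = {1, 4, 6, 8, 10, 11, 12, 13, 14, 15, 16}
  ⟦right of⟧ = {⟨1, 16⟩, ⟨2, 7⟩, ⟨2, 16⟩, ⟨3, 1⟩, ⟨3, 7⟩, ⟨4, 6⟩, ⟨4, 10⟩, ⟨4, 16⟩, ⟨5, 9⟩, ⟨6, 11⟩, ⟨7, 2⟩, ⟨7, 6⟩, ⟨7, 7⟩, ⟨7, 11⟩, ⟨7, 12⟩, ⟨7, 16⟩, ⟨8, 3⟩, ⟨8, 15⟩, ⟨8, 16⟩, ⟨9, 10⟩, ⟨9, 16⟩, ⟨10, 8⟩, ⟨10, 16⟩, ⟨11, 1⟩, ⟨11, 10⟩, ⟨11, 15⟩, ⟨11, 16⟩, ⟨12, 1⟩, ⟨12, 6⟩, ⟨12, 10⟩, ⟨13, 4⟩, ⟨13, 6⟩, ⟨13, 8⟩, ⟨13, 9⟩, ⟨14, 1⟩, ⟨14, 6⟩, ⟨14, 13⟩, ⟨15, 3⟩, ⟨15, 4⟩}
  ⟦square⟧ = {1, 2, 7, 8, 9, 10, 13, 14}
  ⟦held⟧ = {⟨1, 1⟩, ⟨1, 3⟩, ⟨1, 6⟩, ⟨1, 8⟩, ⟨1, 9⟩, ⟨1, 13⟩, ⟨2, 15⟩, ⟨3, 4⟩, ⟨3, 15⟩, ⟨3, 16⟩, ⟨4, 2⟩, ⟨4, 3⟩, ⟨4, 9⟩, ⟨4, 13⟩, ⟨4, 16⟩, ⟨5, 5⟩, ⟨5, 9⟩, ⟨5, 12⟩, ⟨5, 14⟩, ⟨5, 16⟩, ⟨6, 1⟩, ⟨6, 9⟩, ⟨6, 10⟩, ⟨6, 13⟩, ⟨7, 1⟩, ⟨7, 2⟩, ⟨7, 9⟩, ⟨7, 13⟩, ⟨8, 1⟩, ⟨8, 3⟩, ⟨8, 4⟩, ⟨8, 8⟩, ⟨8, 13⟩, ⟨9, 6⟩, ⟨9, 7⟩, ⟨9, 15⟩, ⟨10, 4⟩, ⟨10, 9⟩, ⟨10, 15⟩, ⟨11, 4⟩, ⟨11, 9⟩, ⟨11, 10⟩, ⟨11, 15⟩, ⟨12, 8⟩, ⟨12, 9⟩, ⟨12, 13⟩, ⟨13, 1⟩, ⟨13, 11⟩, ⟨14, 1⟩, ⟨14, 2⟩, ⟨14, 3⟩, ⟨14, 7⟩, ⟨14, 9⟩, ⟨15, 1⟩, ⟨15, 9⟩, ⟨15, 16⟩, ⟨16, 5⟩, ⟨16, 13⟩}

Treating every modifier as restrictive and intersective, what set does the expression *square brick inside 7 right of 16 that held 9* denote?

{1, 10}

⟦inside 7⟧ = {x : ⟨x, 7⟩ ∈ ⟦inside⟧} = {1, 4, 7, 9, 10, 11, 12, 13, 15, 16}
⟦right of 16⟧ = {x : ⟨x, 16⟩ ∈ ⟦right of⟧} = {1, 2, 4, 7, 8, 9, 10, 11}
⟦that held 9⟧ = {x : ⟨x, 9⟩ ∈ ⟦held⟧} = {1, 4, 5, 6, 7, 10, 11, 12, 14, 15}
⟦brick⟧ = {1, 4, 6, 8, 10, 11, 12, 13, 14, 15, 16}
… ∩ ⟦inside 7⟧ = {1, 4, 6, 8, 10, 11, 12, 13, 14, 15, 16} ∩ {1, 4, 7, 9, 10, 11, 12, 13, 15, 16} = {1, 4, 10, 11, 12, 13, 15, 16}
… ∩ ⟦right of 16⟧ = {1, 4, 10, 11, 12, 13, 15, 16} ∩ {1, 2, 4, 7, 8, 9, 10, 11} = {1, 4, 10, 11}
… ∩ ⟦that held 9⟧ = {1, 4, 10, 11} ∩ {1, 4, 5, 6, 7, 10, 11, 12, 14, 15} = {1, 4, 10, 11}
… ∩ ⟦square⟧ = {1, 4, 10, 11} ∩ {1, 2, 7, 8, 9, 10, 13, 14} = {1, 10}
So ⟦square brick inside 7 right of 16 that held 9⟧ = {1, 10}.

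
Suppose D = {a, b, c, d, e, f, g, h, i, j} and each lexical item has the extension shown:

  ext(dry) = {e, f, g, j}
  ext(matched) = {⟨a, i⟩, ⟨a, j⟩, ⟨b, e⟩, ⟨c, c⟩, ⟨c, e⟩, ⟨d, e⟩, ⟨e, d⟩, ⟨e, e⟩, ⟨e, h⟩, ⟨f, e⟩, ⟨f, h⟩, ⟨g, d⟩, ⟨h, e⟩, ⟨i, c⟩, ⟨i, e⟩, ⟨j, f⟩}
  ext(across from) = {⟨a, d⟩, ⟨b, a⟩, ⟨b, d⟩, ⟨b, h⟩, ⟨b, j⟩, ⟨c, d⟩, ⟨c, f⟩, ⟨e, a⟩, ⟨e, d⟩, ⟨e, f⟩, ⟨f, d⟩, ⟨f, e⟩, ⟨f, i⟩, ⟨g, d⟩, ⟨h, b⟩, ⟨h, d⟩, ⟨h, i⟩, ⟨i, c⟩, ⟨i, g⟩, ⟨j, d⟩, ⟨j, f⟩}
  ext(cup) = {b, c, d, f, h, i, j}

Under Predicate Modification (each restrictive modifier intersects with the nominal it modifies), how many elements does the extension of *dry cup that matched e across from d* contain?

⟦that matched e⟧ = {x : ⟨x, e⟩ ∈ ⟦matched⟧} = {b, c, d, e, f, h, i}
⟦across from d⟧ = {x : ⟨x, d⟩ ∈ ⟦across from⟧} = {a, b, c, e, f, g, h, j}
⟦cup⟧ = {b, c, d, f, h, i, j}
… ∩ ⟦that matched e⟧ = {b, c, d, f, h, i, j} ∩ {b, c, d, e, f, h, i} = {b, c, d, f, h, i}
… ∩ ⟦across from d⟧ = {b, c, d, f, h, i} ∩ {a, b, c, e, f, g, h, j} = {b, c, f, h}
… ∩ ⟦dry⟧ = {b, c, f, h} ∩ {e, f, g, j} = {f}
⟦dry cup that matched e across from d⟧ = {f}, so the cardinality is 1.

1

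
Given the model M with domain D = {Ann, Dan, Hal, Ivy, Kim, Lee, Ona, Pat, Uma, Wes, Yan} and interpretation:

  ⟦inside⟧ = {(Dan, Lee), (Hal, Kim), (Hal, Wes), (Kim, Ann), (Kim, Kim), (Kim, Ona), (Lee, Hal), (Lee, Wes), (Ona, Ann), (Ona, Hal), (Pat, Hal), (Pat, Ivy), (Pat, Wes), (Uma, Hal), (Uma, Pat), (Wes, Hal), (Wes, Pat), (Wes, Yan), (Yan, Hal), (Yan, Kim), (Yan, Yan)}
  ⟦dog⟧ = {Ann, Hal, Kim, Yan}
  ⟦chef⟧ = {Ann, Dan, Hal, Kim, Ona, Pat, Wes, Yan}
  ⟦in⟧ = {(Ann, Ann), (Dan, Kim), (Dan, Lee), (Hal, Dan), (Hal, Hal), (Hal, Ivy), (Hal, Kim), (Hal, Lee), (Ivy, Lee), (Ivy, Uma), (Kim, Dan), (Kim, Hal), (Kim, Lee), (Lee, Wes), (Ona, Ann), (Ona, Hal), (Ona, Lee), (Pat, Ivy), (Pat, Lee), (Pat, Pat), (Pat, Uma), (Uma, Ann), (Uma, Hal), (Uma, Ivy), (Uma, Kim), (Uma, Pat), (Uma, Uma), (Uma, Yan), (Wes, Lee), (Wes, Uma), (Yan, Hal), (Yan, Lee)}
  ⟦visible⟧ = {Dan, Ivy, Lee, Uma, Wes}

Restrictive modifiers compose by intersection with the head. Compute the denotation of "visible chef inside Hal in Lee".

⟦inside Hal⟧ = {x : ⟨x, Hal⟩ ∈ ⟦inside⟧} = {Lee, Ona, Pat, Uma, Wes, Yan}
⟦in Lee⟧ = {x : ⟨x, Lee⟩ ∈ ⟦in⟧} = {Dan, Hal, Ivy, Kim, Ona, Pat, Wes, Yan}
⟦chef⟧ = {Ann, Dan, Hal, Kim, Ona, Pat, Wes, Yan}
… ∩ ⟦inside Hal⟧ = {Ann, Dan, Hal, Kim, Ona, Pat, Wes, Yan} ∩ {Lee, Ona, Pat, Uma, Wes, Yan} = {Ona, Pat, Wes, Yan}
… ∩ ⟦in Lee⟧ = {Ona, Pat, Wes, Yan} ∩ {Dan, Hal, Ivy, Kim, Ona, Pat, Wes, Yan} = {Ona, Pat, Wes, Yan}
… ∩ ⟦visible⟧ = {Ona, Pat, Wes, Yan} ∩ {Dan, Ivy, Lee, Uma, Wes} = {Wes}
So ⟦visible chef inside Hal in Lee⟧ = {Wes}.

{Wes}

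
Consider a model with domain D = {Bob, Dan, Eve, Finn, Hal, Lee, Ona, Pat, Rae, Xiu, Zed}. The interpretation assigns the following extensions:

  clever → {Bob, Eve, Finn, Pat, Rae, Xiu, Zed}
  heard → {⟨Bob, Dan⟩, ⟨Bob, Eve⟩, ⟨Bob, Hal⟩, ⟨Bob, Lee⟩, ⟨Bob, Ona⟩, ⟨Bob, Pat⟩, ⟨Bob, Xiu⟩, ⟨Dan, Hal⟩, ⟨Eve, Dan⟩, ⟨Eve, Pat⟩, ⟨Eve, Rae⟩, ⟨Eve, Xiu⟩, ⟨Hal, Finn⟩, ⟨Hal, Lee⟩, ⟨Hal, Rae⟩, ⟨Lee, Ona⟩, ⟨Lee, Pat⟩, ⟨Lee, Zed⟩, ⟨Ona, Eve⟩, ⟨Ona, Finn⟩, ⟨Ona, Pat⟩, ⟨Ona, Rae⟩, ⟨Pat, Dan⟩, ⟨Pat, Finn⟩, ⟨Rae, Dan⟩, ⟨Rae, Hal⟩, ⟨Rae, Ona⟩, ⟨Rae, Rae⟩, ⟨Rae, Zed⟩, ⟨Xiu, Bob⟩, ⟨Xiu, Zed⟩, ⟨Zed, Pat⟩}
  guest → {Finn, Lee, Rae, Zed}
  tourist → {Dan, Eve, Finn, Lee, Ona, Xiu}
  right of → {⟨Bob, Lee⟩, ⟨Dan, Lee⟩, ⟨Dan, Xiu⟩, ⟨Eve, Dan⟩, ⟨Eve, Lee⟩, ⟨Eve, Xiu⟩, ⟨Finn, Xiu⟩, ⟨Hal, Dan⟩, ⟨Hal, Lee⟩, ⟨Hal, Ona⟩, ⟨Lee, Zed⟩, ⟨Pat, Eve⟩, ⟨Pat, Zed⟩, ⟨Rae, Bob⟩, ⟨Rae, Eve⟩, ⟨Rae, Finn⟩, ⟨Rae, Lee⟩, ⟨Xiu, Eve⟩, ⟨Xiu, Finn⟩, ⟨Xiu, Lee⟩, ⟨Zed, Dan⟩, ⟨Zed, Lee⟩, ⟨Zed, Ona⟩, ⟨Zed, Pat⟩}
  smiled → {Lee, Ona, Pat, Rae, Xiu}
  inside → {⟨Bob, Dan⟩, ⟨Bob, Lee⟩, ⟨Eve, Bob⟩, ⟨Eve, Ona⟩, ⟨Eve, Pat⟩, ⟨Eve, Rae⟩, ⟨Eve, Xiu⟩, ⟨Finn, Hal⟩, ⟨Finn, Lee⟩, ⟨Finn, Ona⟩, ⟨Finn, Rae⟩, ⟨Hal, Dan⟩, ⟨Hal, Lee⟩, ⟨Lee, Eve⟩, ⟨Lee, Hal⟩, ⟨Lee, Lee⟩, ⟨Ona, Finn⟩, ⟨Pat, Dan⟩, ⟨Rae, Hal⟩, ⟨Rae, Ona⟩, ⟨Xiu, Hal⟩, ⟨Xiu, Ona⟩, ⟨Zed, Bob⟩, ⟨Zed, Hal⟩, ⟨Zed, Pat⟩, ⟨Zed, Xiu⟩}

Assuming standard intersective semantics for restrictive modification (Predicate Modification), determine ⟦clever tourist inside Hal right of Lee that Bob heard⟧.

⟦inside Hal⟧ = {x : ⟨x, Hal⟩ ∈ ⟦inside⟧} = {Finn, Lee, Rae, Xiu, Zed}
⟦right of Lee⟧ = {x : ⟨x, Lee⟩ ∈ ⟦right of⟧} = {Bob, Dan, Eve, Hal, Rae, Xiu, Zed}
⟦that Bob heard⟧ = {x : ⟨Bob, x⟩ ∈ ⟦heard⟧} = {Dan, Eve, Hal, Lee, Ona, Pat, Xiu}
⟦tourist⟧ = {Dan, Eve, Finn, Lee, Ona, Xiu}
… ∩ ⟦inside Hal⟧ = {Dan, Eve, Finn, Lee, Ona, Xiu} ∩ {Finn, Lee, Rae, Xiu, Zed} = {Finn, Lee, Xiu}
… ∩ ⟦right of Lee⟧ = {Finn, Lee, Xiu} ∩ {Bob, Dan, Eve, Hal, Rae, Xiu, Zed} = {Xiu}
… ∩ ⟦that Bob heard⟧ = {Xiu} ∩ {Dan, Eve, Hal, Lee, Ona, Pat, Xiu} = {Xiu}
… ∩ ⟦clever⟧ = {Xiu} ∩ {Bob, Eve, Finn, Pat, Rae, Xiu, Zed} = {Xiu}
So ⟦clever tourist inside Hal right of Lee that Bob heard⟧ = {Xiu}.

{Xiu}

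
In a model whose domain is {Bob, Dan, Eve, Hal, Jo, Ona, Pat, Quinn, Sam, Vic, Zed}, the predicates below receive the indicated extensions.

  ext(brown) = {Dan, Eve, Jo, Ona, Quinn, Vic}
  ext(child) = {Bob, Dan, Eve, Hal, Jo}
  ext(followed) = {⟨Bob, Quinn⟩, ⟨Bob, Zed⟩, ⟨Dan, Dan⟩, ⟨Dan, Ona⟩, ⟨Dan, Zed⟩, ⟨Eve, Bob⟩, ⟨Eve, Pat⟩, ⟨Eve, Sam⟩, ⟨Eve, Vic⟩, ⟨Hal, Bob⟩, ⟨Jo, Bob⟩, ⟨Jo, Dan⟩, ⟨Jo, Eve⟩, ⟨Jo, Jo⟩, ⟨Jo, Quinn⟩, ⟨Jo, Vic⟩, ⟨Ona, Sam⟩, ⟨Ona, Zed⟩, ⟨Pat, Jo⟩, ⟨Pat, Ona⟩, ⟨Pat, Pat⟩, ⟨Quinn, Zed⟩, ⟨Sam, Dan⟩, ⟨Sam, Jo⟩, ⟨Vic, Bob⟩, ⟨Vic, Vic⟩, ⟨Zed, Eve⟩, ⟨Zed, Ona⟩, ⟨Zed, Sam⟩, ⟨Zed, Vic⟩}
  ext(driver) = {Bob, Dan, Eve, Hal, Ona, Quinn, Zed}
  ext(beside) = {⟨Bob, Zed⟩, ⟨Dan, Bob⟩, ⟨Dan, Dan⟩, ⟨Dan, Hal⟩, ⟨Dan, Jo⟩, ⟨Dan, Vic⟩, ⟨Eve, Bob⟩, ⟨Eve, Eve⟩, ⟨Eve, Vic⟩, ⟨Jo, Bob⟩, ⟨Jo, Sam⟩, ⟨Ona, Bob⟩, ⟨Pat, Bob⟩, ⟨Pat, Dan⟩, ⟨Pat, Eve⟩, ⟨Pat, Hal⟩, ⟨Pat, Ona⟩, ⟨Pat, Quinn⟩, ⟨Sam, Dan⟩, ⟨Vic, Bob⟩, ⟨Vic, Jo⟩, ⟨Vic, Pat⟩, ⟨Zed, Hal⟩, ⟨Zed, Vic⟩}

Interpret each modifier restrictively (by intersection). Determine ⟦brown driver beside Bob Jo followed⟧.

{Dan, Eve}

⟦beside Bob⟧ = {x : ⟨x, Bob⟩ ∈ ⟦beside⟧} = {Dan, Eve, Jo, Ona, Pat, Vic}
⟦Jo followed⟧ = {x : ⟨Jo, x⟩ ∈ ⟦followed⟧} = {Bob, Dan, Eve, Jo, Quinn, Vic}
⟦driver⟧ = {Bob, Dan, Eve, Hal, Ona, Quinn, Zed}
… ∩ ⟦beside Bob⟧ = {Bob, Dan, Eve, Hal, Ona, Quinn, Zed} ∩ {Dan, Eve, Jo, Ona, Pat, Vic} = {Dan, Eve, Ona}
… ∩ ⟦Jo followed⟧ = {Dan, Eve, Ona} ∩ {Bob, Dan, Eve, Jo, Quinn, Vic} = {Dan, Eve}
… ∩ ⟦brown⟧ = {Dan, Eve} ∩ {Dan, Eve, Jo, Ona, Quinn, Vic} = {Dan, Eve}
So ⟦brown driver beside Bob Jo followed⟧ = {Dan, Eve}.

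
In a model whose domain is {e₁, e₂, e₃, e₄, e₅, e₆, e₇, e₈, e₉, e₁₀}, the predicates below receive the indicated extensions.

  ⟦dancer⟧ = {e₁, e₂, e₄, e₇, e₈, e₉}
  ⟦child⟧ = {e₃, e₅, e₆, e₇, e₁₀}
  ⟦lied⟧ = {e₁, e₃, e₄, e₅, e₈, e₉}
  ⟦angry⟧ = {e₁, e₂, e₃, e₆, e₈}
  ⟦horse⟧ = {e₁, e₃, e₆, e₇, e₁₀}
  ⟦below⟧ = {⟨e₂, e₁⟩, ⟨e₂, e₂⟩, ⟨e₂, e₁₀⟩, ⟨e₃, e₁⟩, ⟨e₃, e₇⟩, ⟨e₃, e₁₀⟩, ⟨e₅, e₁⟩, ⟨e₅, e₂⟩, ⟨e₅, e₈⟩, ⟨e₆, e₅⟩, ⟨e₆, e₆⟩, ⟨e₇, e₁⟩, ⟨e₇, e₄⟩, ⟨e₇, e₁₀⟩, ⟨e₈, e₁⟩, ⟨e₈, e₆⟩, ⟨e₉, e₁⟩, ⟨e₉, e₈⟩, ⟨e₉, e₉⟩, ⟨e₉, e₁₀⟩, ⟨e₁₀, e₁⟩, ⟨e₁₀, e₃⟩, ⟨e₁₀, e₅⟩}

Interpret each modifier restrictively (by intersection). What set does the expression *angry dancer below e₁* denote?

⟦below e₁⟧ = {x : ⟨x, e₁⟩ ∈ ⟦below⟧} = {e₂, e₃, e₅, e₇, e₈, e₉, e₁₀}
⟦dancer⟧ = {e₁, e₂, e₄, e₇, e₈, e₉}
… ∩ ⟦below e₁⟧ = {e₁, e₂, e₄, e₇, e₈, e₉} ∩ {e₂, e₃, e₅, e₇, e₈, e₉, e₁₀} = {e₂, e₇, e₈, e₉}
… ∩ ⟦angry⟧ = {e₂, e₇, e₈, e₉} ∩ {e₁, e₂, e₃, e₆, e₈} = {e₂, e₈}
So ⟦angry dancer below e₁⟧ = {e₂, e₈}.

{e₂, e₈}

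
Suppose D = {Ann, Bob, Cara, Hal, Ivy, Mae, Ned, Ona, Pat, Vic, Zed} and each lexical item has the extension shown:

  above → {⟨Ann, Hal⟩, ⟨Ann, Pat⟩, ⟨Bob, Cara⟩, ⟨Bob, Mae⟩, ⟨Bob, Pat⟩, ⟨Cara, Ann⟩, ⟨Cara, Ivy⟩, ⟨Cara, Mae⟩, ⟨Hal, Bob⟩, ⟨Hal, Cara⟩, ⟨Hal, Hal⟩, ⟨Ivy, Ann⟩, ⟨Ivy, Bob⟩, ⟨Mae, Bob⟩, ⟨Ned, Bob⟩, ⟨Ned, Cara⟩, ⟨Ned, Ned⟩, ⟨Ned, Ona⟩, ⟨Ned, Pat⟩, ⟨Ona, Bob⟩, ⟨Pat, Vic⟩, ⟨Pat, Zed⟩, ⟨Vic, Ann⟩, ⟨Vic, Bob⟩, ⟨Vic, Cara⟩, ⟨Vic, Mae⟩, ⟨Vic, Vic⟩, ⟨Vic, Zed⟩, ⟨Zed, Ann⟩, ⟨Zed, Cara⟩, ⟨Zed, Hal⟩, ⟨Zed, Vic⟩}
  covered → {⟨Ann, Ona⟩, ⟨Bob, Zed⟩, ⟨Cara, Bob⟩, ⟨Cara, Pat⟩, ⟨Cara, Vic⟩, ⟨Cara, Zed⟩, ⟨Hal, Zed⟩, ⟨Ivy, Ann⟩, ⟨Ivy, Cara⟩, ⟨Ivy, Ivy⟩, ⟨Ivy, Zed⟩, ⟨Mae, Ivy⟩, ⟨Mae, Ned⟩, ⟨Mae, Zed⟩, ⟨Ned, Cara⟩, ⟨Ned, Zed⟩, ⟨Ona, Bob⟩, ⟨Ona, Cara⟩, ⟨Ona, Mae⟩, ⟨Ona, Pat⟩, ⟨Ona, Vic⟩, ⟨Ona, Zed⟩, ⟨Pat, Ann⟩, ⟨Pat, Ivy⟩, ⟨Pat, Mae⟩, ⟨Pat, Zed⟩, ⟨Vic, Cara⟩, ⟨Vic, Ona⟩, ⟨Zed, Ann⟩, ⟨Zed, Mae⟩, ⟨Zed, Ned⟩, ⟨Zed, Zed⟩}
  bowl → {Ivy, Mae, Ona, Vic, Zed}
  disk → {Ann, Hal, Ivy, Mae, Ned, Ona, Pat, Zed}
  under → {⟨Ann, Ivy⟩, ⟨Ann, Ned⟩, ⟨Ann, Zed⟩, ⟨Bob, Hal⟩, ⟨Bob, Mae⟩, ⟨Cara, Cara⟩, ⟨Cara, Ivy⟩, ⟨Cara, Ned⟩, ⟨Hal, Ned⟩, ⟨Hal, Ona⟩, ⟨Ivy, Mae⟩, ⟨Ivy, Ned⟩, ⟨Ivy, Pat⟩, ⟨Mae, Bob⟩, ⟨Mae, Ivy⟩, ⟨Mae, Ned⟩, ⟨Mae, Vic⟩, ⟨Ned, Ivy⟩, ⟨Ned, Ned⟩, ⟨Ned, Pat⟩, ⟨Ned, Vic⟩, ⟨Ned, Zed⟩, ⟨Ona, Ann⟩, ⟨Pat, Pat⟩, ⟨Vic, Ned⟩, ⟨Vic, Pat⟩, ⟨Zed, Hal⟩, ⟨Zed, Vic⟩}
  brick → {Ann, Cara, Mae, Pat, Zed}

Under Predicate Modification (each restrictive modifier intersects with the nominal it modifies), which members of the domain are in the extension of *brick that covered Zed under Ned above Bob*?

⟦that covered Zed⟧ = {x : ⟨x, Zed⟩ ∈ ⟦covered⟧} = {Bob, Cara, Hal, Ivy, Mae, Ned, Ona, Pat, Zed}
⟦under Ned⟧ = {x : ⟨x, Ned⟩ ∈ ⟦under⟧} = {Ann, Cara, Hal, Ivy, Mae, Ned, Vic}
⟦above Bob⟧ = {x : ⟨x, Bob⟩ ∈ ⟦above⟧} = {Hal, Ivy, Mae, Ned, Ona, Vic}
⟦brick⟧ = {Ann, Cara, Mae, Pat, Zed}
… ∩ ⟦that covered Zed⟧ = {Ann, Cara, Mae, Pat, Zed} ∩ {Bob, Cara, Hal, Ivy, Mae, Ned, Ona, Pat, Zed} = {Cara, Mae, Pat, Zed}
… ∩ ⟦under Ned⟧ = {Cara, Mae, Pat, Zed} ∩ {Ann, Cara, Hal, Ivy, Mae, Ned, Vic} = {Cara, Mae}
… ∩ ⟦above Bob⟧ = {Cara, Mae} ∩ {Hal, Ivy, Mae, Ned, Ona, Vic} = {Mae}
So ⟦brick that covered Zed under Ned above Bob⟧ = {Mae}.

{Mae}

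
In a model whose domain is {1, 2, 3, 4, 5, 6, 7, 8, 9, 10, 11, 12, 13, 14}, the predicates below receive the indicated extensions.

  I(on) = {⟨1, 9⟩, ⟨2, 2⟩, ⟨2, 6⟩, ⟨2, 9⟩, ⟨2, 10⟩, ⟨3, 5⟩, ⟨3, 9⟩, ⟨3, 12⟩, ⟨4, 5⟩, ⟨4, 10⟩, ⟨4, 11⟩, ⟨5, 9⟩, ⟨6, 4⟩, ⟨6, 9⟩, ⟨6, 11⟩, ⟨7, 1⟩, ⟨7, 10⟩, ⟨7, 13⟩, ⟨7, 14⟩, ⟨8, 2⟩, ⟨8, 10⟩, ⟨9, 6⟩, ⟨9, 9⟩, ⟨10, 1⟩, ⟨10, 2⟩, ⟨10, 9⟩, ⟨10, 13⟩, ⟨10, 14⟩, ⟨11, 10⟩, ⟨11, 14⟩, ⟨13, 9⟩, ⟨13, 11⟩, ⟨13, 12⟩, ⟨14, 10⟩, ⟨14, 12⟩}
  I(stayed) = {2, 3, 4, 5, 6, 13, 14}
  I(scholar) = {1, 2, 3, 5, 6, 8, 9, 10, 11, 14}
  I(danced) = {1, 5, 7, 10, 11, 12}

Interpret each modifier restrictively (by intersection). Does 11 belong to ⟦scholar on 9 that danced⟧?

no

⟦on 9⟧ = {x : ⟨x, 9⟩ ∈ ⟦on⟧} = {1, 2, 3, 5, 6, 9, 10, 13}
⟦that danced⟧ = ⟦danced⟧ = {1, 5, 7, 10, 11, 12}
⟦scholar⟧ = {1, 2, 3, 5, 6, 8, 9, 10, 11, 14}
… ∩ ⟦on 9⟧ = {1, 2, 3, 5, 6, 8, 9, 10, 11, 14} ∩ {1, 2, 3, 5, 6, 9, 10, 13} = {1, 2, 3, 5, 6, 9, 10}
… ∩ ⟦that danced⟧ = {1, 2, 3, 5, 6, 9, 10} ∩ {1, 5, 7, 10, 11, 12} = {1, 5, 10}
⟦scholar on 9 that danced⟧ = {1, 5, 10}; 11 ∉ this set.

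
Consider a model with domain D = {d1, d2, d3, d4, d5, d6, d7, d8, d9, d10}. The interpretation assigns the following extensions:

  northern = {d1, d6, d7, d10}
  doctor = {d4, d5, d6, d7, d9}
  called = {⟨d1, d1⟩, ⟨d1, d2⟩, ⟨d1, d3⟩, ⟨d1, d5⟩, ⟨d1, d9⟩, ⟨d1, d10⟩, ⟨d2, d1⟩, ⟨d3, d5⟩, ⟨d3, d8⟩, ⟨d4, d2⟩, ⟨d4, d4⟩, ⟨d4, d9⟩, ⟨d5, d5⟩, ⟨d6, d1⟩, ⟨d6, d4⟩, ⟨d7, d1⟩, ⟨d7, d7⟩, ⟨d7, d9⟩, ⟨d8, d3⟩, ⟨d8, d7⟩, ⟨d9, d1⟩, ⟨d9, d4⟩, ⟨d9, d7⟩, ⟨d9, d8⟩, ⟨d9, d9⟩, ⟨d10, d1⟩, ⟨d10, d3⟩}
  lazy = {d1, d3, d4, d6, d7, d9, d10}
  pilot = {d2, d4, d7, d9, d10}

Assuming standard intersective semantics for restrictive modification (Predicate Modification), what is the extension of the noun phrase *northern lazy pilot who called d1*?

{d7, d10}

⟦who called d1⟧ = {x : ⟨x, d1⟩ ∈ ⟦called⟧} = {d1, d2, d6, d7, d9, d10}
⟦pilot⟧ = {d2, d4, d7, d9, d10}
… ∩ ⟦who called d1⟧ = {d2, d4, d7, d9, d10} ∩ {d1, d2, d6, d7, d9, d10} = {d2, d7, d9, d10}
… ∩ ⟦northern⟧ = {d2, d7, d9, d10} ∩ {d1, d6, d7, d10} = {d7, d10}
… ∩ ⟦lazy⟧ = {d7, d10} ∩ {d1, d3, d4, d6, d7, d9, d10} = {d7, d10}
So ⟦northern lazy pilot who called d1⟧ = {d7, d10}.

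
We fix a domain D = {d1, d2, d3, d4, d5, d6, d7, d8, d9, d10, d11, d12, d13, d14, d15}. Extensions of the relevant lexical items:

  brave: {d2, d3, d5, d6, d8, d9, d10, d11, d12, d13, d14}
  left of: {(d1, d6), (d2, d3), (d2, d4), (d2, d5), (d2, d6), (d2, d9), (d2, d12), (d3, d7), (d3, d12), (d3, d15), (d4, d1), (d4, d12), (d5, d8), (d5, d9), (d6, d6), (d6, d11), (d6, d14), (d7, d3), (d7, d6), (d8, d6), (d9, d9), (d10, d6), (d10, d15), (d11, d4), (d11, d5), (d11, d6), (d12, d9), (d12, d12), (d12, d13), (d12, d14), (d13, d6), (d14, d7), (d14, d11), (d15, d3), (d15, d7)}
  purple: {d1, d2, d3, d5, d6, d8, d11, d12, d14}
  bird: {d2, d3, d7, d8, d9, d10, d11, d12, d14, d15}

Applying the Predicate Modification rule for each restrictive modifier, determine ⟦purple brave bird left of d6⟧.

{d2, d8, d11}

⟦left of d6⟧ = {x : ⟨x, d6⟩ ∈ ⟦left of⟧} = {d1, d2, d6, d7, d8, d10, d11, d13}
⟦bird⟧ = {d2, d3, d7, d8, d9, d10, d11, d12, d14, d15}
… ∩ ⟦left of d6⟧ = {d2, d3, d7, d8, d9, d10, d11, d12, d14, d15} ∩ {d1, d2, d6, d7, d8, d10, d11, d13} = {d2, d7, d8, d10, d11}
… ∩ ⟦purple⟧ = {d2, d7, d8, d10, d11} ∩ {d1, d2, d3, d5, d6, d8, d11, d12, d14} = {d2, d8, d11}
… ∩ ⟦brave⟧ = {d2, d8, d11} ∩ {d2, d3, d5, d6, d8, d9, d10, d11, d12, d13, d14} = {d2, d8, d11}
So ⟦purple brave bird left of d6⟧ = {d2, d8, d11}.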